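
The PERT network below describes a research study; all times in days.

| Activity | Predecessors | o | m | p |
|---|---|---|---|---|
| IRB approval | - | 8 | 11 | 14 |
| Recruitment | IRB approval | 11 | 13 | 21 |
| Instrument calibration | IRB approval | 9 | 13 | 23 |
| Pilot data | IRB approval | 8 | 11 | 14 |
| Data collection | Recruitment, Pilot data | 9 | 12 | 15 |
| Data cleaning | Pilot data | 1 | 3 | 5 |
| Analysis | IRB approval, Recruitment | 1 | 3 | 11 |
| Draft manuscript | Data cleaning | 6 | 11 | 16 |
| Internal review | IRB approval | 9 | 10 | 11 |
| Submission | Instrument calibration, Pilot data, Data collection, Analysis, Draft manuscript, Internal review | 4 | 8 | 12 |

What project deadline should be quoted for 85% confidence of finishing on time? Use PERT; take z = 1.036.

47.7 days

te_IRB approval = (8 + 4·11 + 14)/6 = 66/6 = 11; σ²_IRB approval = ((14−8)/6)² = 1.000
te_Recruitment = (11 + 4·13 + 21)/6 = 84/6 = 14; σ²_Recruitment = ((21−11)/6)² = 2.778
te_Instrument calibration = (9 + 4·13 + 23)/6 = 84/6 = 14; σ²_Instrument calibration = ((23−9)/6)² = 5.444
te_Pilot data = (8 + 4·11 + 14)/6 = 66/6 = 11; σ²_Pilot data = ((14−8)/6)² = 1.000
te_Data collection = (9 + 4·12 + 15)/6 = 72/6 = 12; σ²_Data collection = ((15−9)/6)² = 1.000
te_Data cleaning = (1 + 4·3 + 5)/6 = 18/6 = 3; σ²_Data cleaning = ((5−1)/6)² = 0.444
te_Analysis = (1 + 4·3 + 11)/6 = 24/6 = 4; σ²_Analysis = ((11−1)/6)² = 2.778
te_Draft manuscript = (6 + 4·11 + 16)/6 = 66/6 = 11; σ²_Draft manuscript = ((16−6)/6)² = 2.778
te_Internal review = (9 + 4·10 + 11)/6 = 60/6 = 10; σ²_Internal review = ((11−9)/6)² = 0.111
te_Submission = (4 + 4·8 + 12)/6 = 48/6 = 8; σ²_Submission = ((12−4)/6)² = 1.778

Forward pass:
ES_IRB approval = 0; EF_IRB approval = 11
ES_Recruitment = 11; EF_Recruitment = 11+14 = 25
ES_Instrument calibration = 11; EF_Instrument calibration = 11+14 = 25
ES_Pilot data = 11; EF_Pilot data = 11+11 = 22
ES_Data collection = max(EF_Recruitment=25, EF_Pilot data=22) = 25; EF_Data collection = 25+12 = 37
ES_Data cleaning = 22; EF_Data cleaning = 22+3 = 25
ES_Analysis = max(EF_IRB approval=11, EF_Recruitment=25) = 25; EF_Analysis = 25+4 = 29
ES_Draft manuscript = 25; EF_Draft manuscript = 25+11 = 36
ES_Internal review = 11; EF_Internal review = 11+10 = 21
ES_Submission = max(EF_Instrument calibration=25, EF_Pilot data=22, EF_Data collection=37, EF_Analysis=29, EF_Draft manuscript=36, EF_Internal review=21) = 37; EF_Submission = 37+8 = 45
Expected project duration μ = 45 days. Critical path: IRB approval → Recruitment → Data collection → Submission.

Variance along critical path = 1.000 + 2.778 + 1.000 + 1.778 = 6.556; σ = 2.560 days.
D = μ + z·σ = 45 + 1.036·2.560 = 47.7 days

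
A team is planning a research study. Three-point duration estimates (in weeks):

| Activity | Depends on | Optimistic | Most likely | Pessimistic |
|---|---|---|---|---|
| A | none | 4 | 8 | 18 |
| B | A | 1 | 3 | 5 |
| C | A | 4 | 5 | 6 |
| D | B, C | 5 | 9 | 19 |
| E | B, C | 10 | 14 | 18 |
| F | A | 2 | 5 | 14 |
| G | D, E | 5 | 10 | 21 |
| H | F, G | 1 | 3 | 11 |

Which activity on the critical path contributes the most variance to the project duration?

te_A = (4 + 4·8 + 18)/6 = 54/6 = 9; σ²_A = ((18−4)/6)² = 5.444
te_B = (1 + 4·3 + 5)/6 = 18/6 = 3; σ²_B = ((5−1)/6)² = 0.444
te_C = (4 + 4·5 + 6)/6 = 30/6 = 5; σ²_C = ((6−4)/6)² = 0.111
te_D = (5 + 4·9 + 19)/6 = 60/6 = 10; σ²_D = ((19−5)/6)² = 5.444
te_E = (10 + 4·14 + 18)/6 = 84/6 = 14; σ²_E = ((18−10)/6)² = 1.778
te_F = (2 + 4·5 + 14)/6 = 36/6 = 6; σ²_F = ((14−2)/6)² = 4.000
te_G = (5 + 4·10 + 21)/6 = 66/6 = 11; σ²_G = ((21−5)/6)² = 7.111
te_H = (1 + 4·3 + 11)/6 = 24/6 = 4; σ²_H = ((11−1)/6)² = 2.778

Forward pass:
ES_A = 0; EF_A = 9
ES_B = 9; EF_B = 9+3 = 12
ES_C = 9; EF_C = 9+5 = 14
ES_D = max(EF_B=12, EF_C=14) = 14; EF_D = 14+10 = 24
ES_E = max(EF_B=12, EF_C=14) = 14; EF_E = 14+14 = 28
ES_F = 9; EF_F = 9+6 = 15
ES_G = max(EF_D=24, EF_E=28) = 28; EF_G = 28+11 = 39
ES_H = max(EF_F=15, EF_G=39) = 39; EF_H = 39+4 = 43
Expected project duration μ = 43 weeks. Critical path: A → C → E → G → H.

Variances on critical path: σ²_A=5.444, σ²_C=0.111, σ²_E=1.778, σ²_G=7.111, σ²_H=2.778.
Largest is σ²_G = 7.111.

G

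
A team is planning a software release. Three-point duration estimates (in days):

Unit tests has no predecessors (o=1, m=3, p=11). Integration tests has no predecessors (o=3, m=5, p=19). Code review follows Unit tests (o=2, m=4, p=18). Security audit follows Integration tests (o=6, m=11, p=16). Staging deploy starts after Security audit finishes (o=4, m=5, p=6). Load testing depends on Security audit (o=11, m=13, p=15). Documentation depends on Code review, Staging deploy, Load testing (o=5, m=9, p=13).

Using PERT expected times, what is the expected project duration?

te_Unit tests = (1 + 4·3 + 11)/6 = 24/6 = 4
te_Integration tests = (3 + 4·5 + 19)/6 = 42/6 = 7
te_Code review = (2 + 4·4 + 18)/6 = 36/6 = 6
te_Security audit = (6 + 4·11 + 16)/6 = 66/6 = 11
te_Staging deploy = (4 + 4·5 + 6)/6 = 30/6 = 5
te_Load testing = (11 + 4·13 + 15)/6 = 78/6 = 13
te_Documentation = (5 + 4·9 + 13)/6 = 54/6 = 9

Forward pass:
ES_Unit tests = 0; EF_Unit tests = 4
ES_Integration tests = 0; EF_Integration tests = 7
ES_Code review = 4; EF_Code review = 4+6 = 10
ES_Security audit = 7; EF_Security audit = 7+11 = 18
ES_Staging deploy = 18; EF_Staging deploy = 18+5 = 23
ES_Load testing = 18; EF_Load testing = 18+13 = 31
ES_Documentation = max(EF_Code review=10, EF_Staging deploy=23, EF_Load testing=31) = 31; EF_Documentation = 31+9 = 40
Expected project duration μ = 40 days. Critical path: Integration tests → Security audit → Load testing → Documentation.

40 days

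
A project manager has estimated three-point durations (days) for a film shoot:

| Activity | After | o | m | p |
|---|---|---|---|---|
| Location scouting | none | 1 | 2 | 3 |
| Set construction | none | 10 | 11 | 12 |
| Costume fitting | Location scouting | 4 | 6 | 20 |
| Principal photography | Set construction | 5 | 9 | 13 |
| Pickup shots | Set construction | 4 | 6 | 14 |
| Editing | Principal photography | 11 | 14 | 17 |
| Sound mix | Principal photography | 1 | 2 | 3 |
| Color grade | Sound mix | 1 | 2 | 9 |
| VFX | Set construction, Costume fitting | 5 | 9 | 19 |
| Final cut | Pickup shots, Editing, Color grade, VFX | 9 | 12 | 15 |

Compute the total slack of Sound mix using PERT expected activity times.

te_Location scouting = (1 + 4·2 + 3)/6 = 12/6 = 2
te_Set construction = (10 + 4·11 + 12)/6 = 66/6 = 11
te_Costume fitting = (4 + 4·6 + 20)/6 = 48/6 = 8
te_Principal photography = (5 + 4·9 + 13)/6 = 54/6 = 9
te_Pickup shots = (4 + 4·6 + 14)/6 = 42/6 = 7
te_Editing = (11 + 4·14 + 17)/6 = 84/6 = 14
te_Sound mix = (1 + 4·2 + 3)/6 = 12/6 = 2
te_Color grade = (1 + 4·2 + 9)/6 = 18/6 = 3
te_VFX = (5 + 4·9 + 19)/6 = 60/6 = 10
te_Final cut = (9 + 4·12 + 15)/6 = 72/6 = 12

Forward pass:
ES_Location scouting = 0; EF_Location scouting = 2
ES_Set construction = 0; EF_Set construction = 11
ES_Costume fitting = 2; EF_Costume fitting = 2+8 = 10
ES_Principal photography = 11; EF_Principal photography = 11+9 = 20
ES_Pickup shots = 11; EF_Pickup shots = 11+7 = 18
ES_Editing = 20; EF_Editing = 20+14 = 34
ES_Sound mix = 20; EF_Sound mix = 20+2 = 22
ES_Color grade = 22; EF_Color grade = 22+3 = 25
ES_VFX = max(EF_Set construction=11, EF_Costume fitting=10) = 11; EF_VFX = 11+10 = 21
ES_Final cut = max(EF_Pickup shots=18, EF_Editing=34, EF_Color grade=25, EF_VFX=21) = 34; EF_Final cut = 34+12 = 46
Expected project duration μ = 46 days. Critical path: Set construction → Principal photography → Editing → Final cut.

Backward pass:
LF_Final cut = 46; LS_Final cut = 46−12 = 34
LF_VFX = LS_Final cut = 34; LS_VFX = 34−10 = 24
LF_Color grade = LS_Final cut = 34; LS_Color grade = 34−3 = 31
LF_Sound mix = LS_Color grade = 31; LS_Sound mix = 31−2 = 29
LF_Editing = LS_Final cut = 34; LS_Editing = 34−14 = 20
LF_Pickup shots = LS_Final cut = 34; LS_Pickup shots = 34−7 = 27
LF_Principal photography = min(LS_Editing=20, LS_Sound mix=29) = 20; LS_Principal photography = 20−9 = 11
LF_Costume fitting = LS_VFX = 24; LS_Costume fitting = 24−8 = 16
LF_Set construction = min(LS_Principal photography=11, LS_Pickup shots=27, LS_VFX=24) = 11; LS_Set construction = 11−11 = 0
LF_Location scouting = LS_Costume fitting = 16; LS_Location scouting = 16−2 = 14
Slack_Sound mix = LS_Sound mix − ES_Sound mix = 29 − 20 = 9

9 days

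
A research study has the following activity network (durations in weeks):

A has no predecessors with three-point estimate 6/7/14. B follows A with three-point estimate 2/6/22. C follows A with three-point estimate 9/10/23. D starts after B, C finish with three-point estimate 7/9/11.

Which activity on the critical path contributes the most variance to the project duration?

C

te_A = (6 + 4·7 + 14)/6 = 48/6 = 8; σ²_A = ((14−6)/6)² = 1.778
te_B = (2 + 4·6 + 22)/6 = 48/6 = 8; σ²_B = ((22−2)/6)² = 11.111
te_C = (9 + 4·10 + 23)/6 = 72/6 = 12; σ²_C = ((23−9)/6)² = 5.444
te_D = (7 + 4·9 + 11)/6 = 54/6 = 9; σ²_D = ((11−7)/6)² = 0.444

Forward pass:
ES_A = 0; EF_A = 8
ES_B = 8; EF_B = 8+8 = 16
ES_C = 8; EF_C = 8+12 = 20
ES_D = max(EF_B=16, EF_C=20) = 20; EF_D = 20+9 = 29
Expected project duration μ = 29 weeks. Critical path: A → C → D.

Variances on critical path: σ²_A=1.778, σ²_C=5.444, σ²_D=0.444.
Largest is σ²_C = 5.444.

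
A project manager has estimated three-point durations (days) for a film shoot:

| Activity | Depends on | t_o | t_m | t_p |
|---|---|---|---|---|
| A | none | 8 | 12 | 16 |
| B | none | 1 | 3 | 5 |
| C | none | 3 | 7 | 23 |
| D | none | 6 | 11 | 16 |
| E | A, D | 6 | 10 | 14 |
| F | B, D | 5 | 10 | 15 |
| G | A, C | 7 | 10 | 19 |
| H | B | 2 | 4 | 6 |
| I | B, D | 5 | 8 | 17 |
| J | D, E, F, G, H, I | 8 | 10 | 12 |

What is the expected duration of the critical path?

te_A = (8 + 4·12 + 16)/6 = 72/6 = 12
te_B = (1 + 4·3 + 5)/6 = 18/6 = 3
te_C = (3 + 4·7 + 23)/6 = 54/6 = 9
te_D = (6 + 4·11 + 16)/6 = 66/6 = 11
te_E = (6 + 4·10 + 14)/6 = 60/6 = 10
te_F = (5 + 4·10 + 15)/6 = 60/6 = 10
te_G = (7 + 4·10 + 19)/6 = 66/6 = 11
te_H = (2 + 4·4 + 6)/6 = 24/6 = 4
te_I = (5 + 4·8 + 17)/6 = 54/6 = 9
te_J = (8 + 4·10 + 12)/6 = 60/6 = 10

Forward pass:
ES_A = 0; EF_A = 12
ES_B = 0; EF_B = 3
ES_C = 0; EF_C = 9
ES_D = 0; EF_D = 11
ES_E = max(EF_A=12, EF_D=11) = 12; EF_E = 12+10 = 22
ES_F = max(EF_B=3, EF_D=11) = 11; EF_F = 11+10 = 21
ES_G = max(EF_A=12, EF_C=9) = 12; EF_G = 12+11 = 23
ES_H = 3; EF_H = 3+4 = 7
ES_I = max(EF_B=3, EF_D=11) = 11; EF_I = 11+9 = 20
ES_J = max(EF_D=11, EF_E=22, EF_F=21, EF_G=23, EF_H=7, EF_I=20) = 23; EF_J = 23+10 = 33
Expected project duration μ = 33 days. Critical path: A → G → J.

33 days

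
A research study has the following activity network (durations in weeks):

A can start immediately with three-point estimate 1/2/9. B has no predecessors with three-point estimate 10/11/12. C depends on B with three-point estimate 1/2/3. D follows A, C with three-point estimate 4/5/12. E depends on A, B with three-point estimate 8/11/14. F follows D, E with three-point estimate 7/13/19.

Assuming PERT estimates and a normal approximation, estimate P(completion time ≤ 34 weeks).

te_A = (1 + 4·2 + 9)/6 = 18/6 = 3; σ²_A = ((9−1)/6)² = 1.778
te_B = (10 + 4·11 + 12)/6 = 66/6 = 11; σ²_B = ((12−10)/6)² = 0.111
te_C = (1 + 4·2 + 3)/6 = 12/6 = 2; σ²_C = ((3−1)/6)² = 0.111
te_D = (4 + 4·5 + 12)/6 = 36/6 = 6; σ²_D = ((12−4)/6)² = 1.778
te_E = (8 + 4·11 + 14)/6 = 66/6 = 11; σ²_E = ((14−8)/6)² = 1.000
te_F = (7 + 4·13 + 19)/6 = 78/6 = 13; σ²_F = ((19−7)/6)² = 4.000

Forward pass:
ES_A = 0; EF_A = 3
ES_B = 0; EF_B = 11
ES_C = 11; EF_C = 11+2 = 13
ES_D = max(EF_A=3, EF_C=13) = 13; EF_D = 13+6 = 19
ES_E = max(EF_A=3, EF_B=11) = 11; EF_E = 11+11 = 22
ES_F = max(EF_D=19, EF_E=22) = 22; EF_F = 22+13 = 35
Expected project duration μ = 35 weeks. Critical path: B → E → F.

Variance along critical path = 0.111 + 1.000 + 4.000 = 5.111; σ = √5.111 = 2.261 weeks.
Z = (34 − 35) / 2.261 = -0.442
P(T ≤ 34) = Φ(-0.442) ≈ 0.329

0.329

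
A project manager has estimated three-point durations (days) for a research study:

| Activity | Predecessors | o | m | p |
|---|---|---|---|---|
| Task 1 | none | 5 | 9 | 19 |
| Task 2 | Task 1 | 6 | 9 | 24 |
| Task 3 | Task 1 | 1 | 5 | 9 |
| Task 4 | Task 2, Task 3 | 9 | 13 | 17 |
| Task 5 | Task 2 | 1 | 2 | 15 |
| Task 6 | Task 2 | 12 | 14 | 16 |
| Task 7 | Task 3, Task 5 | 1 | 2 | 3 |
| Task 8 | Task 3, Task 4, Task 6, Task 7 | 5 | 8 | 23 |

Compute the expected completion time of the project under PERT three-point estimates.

te_Task 1 = (5 + 4·9 + 19)/6 = 60/6 = 10
te_Task 2 = (6 + 4·9 + 24)/6 = 66/6 = 11
te_Task 3 = (1 + 4·5 + 9)/6 = 30/6 = 5
te_Task 4 = (9 + 4·13 + 17)/6 = 78/6 = 13
te_Task 5 = (1 + 4·2 + 15)/6 = 24/6 = 4
te_Task 6 = (12 + 4·14 + 16)/6 = 84/6 = 14
te_Task 7 = (1 + 4·2 + 3)/6 = 12/6 = 2
te_Task 8 = (5 + 4·8 + 23)/6 = 60/6 = 10

Forward pass:
ES_Task 1 = 0; EF_Task 1 = 10
ES_Task 2 = 10; EF_Task 2 = 10+11 = 21
ES_Task 3 = 10; EF_Task 3 = 10+5 = 15
ES_Task 4 = max(EF_Task 2=21, EF_Task 3=15) = 21; EF_Task 4 = 21+13 = 34
ES_Task 5 = 21; EF_Task 5 = 21+4 = 25
ES_Task 6 = 21; EF_Task 6 = 21+14 = 35
ES_Task 7 = max(EF_Task 3=15, EF_Task 5=25) = 25; EF_Task 7 = 25+2 = 27
ES_Task 8 = max(EF_Task 3=15, EF_Task 4=34, EF_Task 6=35, EF_Task 7=27) = 35; EF_Task 8 = 35+10 = 45
Expected project duration μ = 45 days. Critical path: Task 1 → Task 2 → Task 6 → Task 8.

45 days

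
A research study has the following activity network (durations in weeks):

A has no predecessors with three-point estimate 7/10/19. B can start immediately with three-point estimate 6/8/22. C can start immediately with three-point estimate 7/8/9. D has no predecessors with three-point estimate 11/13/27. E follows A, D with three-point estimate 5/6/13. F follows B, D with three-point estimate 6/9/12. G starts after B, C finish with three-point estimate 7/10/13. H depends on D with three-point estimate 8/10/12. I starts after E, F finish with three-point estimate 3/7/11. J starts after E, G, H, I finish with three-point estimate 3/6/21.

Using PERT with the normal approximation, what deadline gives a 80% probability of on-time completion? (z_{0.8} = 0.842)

42.7 weeks

te_A = (7 + 4·10 + 19)/6 = 66/6 = 11; σ²_A = ((19−7)/6)² = 4.000
te_B = (6 + 4·8 + 22)/6 = 60/6 = 10; σ²_B = ((22−6)/6)² = 7.111
te_C = (7 + 4·8 + 9)/6 = 48/6 = 8; σ²_C = ((9−7)/6)² = 0.111
te_D = (11 + 4·13 + 27)/6 = 90/6 = 15; σ²_D = ((27−11)/6)² = 7.111
te_E = (5 + 4·6 + 13)/6 = 42/6 = 7; σ²_E = ((13−5)/6)² = 1.778
te_F = (6 + 4·9 + 12)/6 = 54/6 = 9; σ²_F = ((12−6)/6)² = 1.000
te_G = (7 + 4·10 + 13)/6 = 60/6 = 10; σ²_G = ((13−7)/6)² = 1.000
te_H = (8 + 4·10 + 12)/6 = 60/6 = 10; σ²_H = ((12−8)/6)² = 0.444
te_I = (3 + 4·7 + 11)/6 = 42/6 = 7; σ²_I = ((11−3)/6)² = 1.778
te_J = (3 + 4·6 + 21)/6 = 48/6 = 8; σ²_J = ((21−3)/6)² = 9.000

Forward pass:
ES_A = 0; EF_A = 11
ES_B = 0; EF_B = 10
ES_C = 0; EF_C = 8
ES_D = 0; EF_D = 15
ES_E = max(EF_A=11, EF_D=15) = 15; EF_E = 15+7 = 22
ES_F = max(EF_B=10, EF_D=15) = 15; EF_F = 15+9 = 24
ES_G = max(EF_B=10, EF_C=8) = 10; EF_G = 10+10 = 20
ES_H = 15; EF_H = 15+10 = 25
ES_I = max(EF_E=22, EF_F=24) = 24; EF_I = 24+7 = 31
ES_J = max(EF_E=22, EF_G=20, EF_H=25, EF_I=31) = 31; EF_J = 31+8 = 39
Expected project duration μ = 39 weeks. Critical path: D → F → I → J.

Variance along critical path = 7.111 + 1.000 + 1.778 + 9.000 = 18.889; σ = 4.346 weeks.
D = μ + z·σ = 39 + 0.842·4.346 = 42.7 weeks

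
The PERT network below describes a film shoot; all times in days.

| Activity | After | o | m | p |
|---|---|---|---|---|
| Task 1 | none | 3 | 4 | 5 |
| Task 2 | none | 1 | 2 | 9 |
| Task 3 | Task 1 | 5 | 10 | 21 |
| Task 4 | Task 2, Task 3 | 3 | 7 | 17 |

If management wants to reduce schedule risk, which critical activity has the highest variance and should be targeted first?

te_Task 1 = (3 + 4·4 + 5)/6 = 24/6 = 4; σ²_Task 1 = ((5−3)/6)² = 0.111
te_Task 2 = (1 + 4·2 + 9)/6 = 18/6 = 3; σ²_Task 2 = ((9−1)/6)² = 1.778
te_Task 3 = (5 + 4·10 + 21)/6 = 66/6 = 11; σ²_Task 3 = ((21−5)/6)² = 7.111
te_Task 4 = (3 + 4·7 + 17)/6 = 48/6 = 8; σ²_Task 4 = ((17−3)/6)² = 5.444

Forward pass:
ES_Task 1 = 0; EF_Task 1 = 4
ES_Task 2 = 0; EF_Task 2 = 3
ES_Task 3 = 4; EF_Task 3 = 4+11 = 15
ES_Task 4 = max(EF_Task 2=3, EF_Task 3=15) = 15; EF_Task 4 = 15+8 = 23
Expected project duration μ = 23 days. Critical path: Task 1 → Task 3 → Task 4.

Variances on critical path: σ²_Task 1=0.111, σ²_Task 3=7.111, σ²_Task 4=5.444.
Largest is σ²_Task 3 = 7.111.

Task 3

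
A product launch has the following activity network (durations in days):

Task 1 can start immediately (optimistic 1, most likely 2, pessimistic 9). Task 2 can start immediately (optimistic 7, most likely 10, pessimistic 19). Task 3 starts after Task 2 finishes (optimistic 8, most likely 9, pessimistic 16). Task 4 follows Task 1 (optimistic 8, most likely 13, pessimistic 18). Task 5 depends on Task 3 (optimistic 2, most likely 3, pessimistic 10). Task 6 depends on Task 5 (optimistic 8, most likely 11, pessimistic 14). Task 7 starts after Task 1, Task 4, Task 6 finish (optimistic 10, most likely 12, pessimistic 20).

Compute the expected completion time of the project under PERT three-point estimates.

49 days

te_Task 1 = (1 + 4·2 + 9)/6 = 18/6 = 3
te_Task 2 = (7 + 4·10 + 19)/6 = 66/6 = 11
te_Task 3 = (8 + 4·9 + 16)/6 = 60/6 = 10
te_Task 4 = (8 + 4·13 + 18)/6 = 78/6 = 13
te_Task 5 = (2 + 4·3 + 10)/6 = 24/6 = 4
te_Task 6 = (8 + 4·11 + 14)/6 = 66/6 = 11
te_Task 7 = (10 + 4·12 + 20)/6 = 78/6 = 13

Forward pass:
ES_Task 1 = 0; EF_Task 1 = 3
ES_Task 2 = 0; EF_Task 2 = 11
ES_Task 3 = 11; EF_Task 3 = 11+10 = 21
ES_Task 4 = 3; EF_Task 4 = 3+13 = 16
ES_Task 5 = 21; EF_Task 5 = 21+4 = 25
ES_Task 6 = 25; EF_Task 6 = 25+11 = 36
ES_Task 7 = max(EF_Task 1=3, EF_Task 4=16, EF_Task 6=36) = 36; EF_Task 7 = 36+13 = 49
Expected project duration μ = 49 days. Critical path: Task 2 → Task 3 → Task 5 → Task 6 → Task 7.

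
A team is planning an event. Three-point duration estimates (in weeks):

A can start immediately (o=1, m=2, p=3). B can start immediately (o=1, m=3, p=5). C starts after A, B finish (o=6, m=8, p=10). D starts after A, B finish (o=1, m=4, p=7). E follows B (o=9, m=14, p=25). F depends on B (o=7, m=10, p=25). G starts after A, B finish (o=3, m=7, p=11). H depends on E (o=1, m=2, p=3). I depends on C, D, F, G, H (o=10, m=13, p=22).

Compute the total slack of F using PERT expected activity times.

te_A = (1 + 4·2 + 3)/6 = 12/6 = 2
te_B = (1 + 4·3 + 5)/6 = 18/6 = 3
te_C = (6 + 4·8 + 10)/6 = 48/6 = 8
te_D = (1 + 4·4 + 7)/6 = 24/6 = 4
te_E = (9 + 4·14 + 25)/6 = 90/6 = 15
te_F = (7 + 4·10 + 25)/6 = 72/6 = 12
te_G = (3 + 4·7 + 11)/6 = 42/6 = 7
te_H = (1 + 4·2 + 3)/6 = 12/6 = 2
te_I = (10 + 4·13 + 22)/6 = 84/6 = 14

Forward pass:
ES_A = 0; EF_A = 2
ES_B = 0; EF_B = 3
ES_C = max(EF_A=2, EF_B=3) = 3; EF_C = 3+8 = 11
ES_D = max(EF_A=2, EF_B=3) = 3; EF_D = 3+4 = 7
ES_E = 3; EF_E = 3+15 = 18
ES_F = 3; EF_F = 3+12 = 15
ES_G = max(EF_A=2, EF_B=3) = 3; EF_G = 3+7 = 10
ES_H = 18; EF_H = 18+2 = 20
ES_I = max(EF_C=11, EF_D=7, EF_F=15, EF_G=10, EF_H=20) = 20; EF_I = 20+14 = 34
Expected project duration μ = 34 weeks. Critical path: B → E → H → I.

Backward pass:
LF_I = 34; LS_I = 34−14 = 20
LF_H = LS_I = 20; LS_H = 20−2 = 18
LF_G = LS_I = 20; LS_G = 20−7 = 13
LF_F = LS_I = 20; LS_F = 20−12 = 8
LF_E = LS_H = 18; LS_E = 18−15 = 3
LF_D = LS_I = 20; LS_D = 20−4 = 16
LF_C = LS_I = 20; LS_C = 20−8 = 12
LF_B = min(LS_C=12, LS_D=16, LS_E=3, LS_F=8, LS_G=13) = 3; LS_B = 3−3 = 0
LF_A = min(LS_C=12, LS_D=16, LS_G=13) = 12; LS_A = 12−2 = 10
Slack_F = LS_F − ES_F = 8 − 3 = 5

5 weeks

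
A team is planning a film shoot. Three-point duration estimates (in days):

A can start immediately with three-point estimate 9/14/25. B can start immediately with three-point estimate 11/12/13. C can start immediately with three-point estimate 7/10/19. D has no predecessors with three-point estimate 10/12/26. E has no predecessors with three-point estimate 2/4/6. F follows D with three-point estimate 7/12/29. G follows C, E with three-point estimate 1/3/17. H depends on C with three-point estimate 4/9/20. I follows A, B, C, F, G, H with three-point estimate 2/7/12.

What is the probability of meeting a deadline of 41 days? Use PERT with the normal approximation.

te_A = (9 + 4·14 + 25)/6 = 90/6 = 15; σ²_A = ((25−9)/6)² = 7.111
te_B = (11 + 4·12 + 13)/6 = 72/6 = 12; σ²_B = ((13−11)/6)² = 0.111
te_C = (7 + 4·10 + 19)/6 = 66/6 = 11; σ²_C = ((19−7)/6)² = 4.000
te_D = (10 + 4·12 + 26)/6 = 84/6 = 14; σ²_D = ((26−10)/6)² = 7.111
te_E = (2 + 4·4 + 6)/6 = 24/6 = 4; σ²_E = ((6−2)/6)² = 0.444
te_F = (7 + 4·12 + 29)/6 = 84/6 = 14; σ²_F = ((29−7)/6)² = 13.444
te_G = (1 + 4·3 + 17)/6 = 30/6 = 5; σ²_G = ((17−1)/6)² = 7.111
te_H = (4 + 4·9 + 20)/6 = 60/6 = 10; σ²_H = ((20−4)/6)² = 7.111
te_I = (2 + 4·7 + 12)/6 = 42/6 = 7; σ²_I = ((12−2)/6)² = 2.778

Forward pass:
ES_A = 0; EF_A = 15
ES_B = 0; EF_B = 12
ES_C = 0; EF_C = 11
ES_D = 0; EF_D = 14
ES_E = 0; EF_E = 4
ES_F = 14; EF_F = 14+14 = 28
ES_G = max(EF_C=11, EF_E=4) = 11; EF_G = 11+5 = 16
ES_H = 11; EF_H = 11+10 = 21
ES_I = max(EF_A=15, EF_B=12, EF_C=11, EF_F=28, EF_G=16, EF_H=21) = 28; EF_I = 28+7 = 35
Expected project duration μ = 35 days. Critical path: D → F → I.

Variance along critical path = 7.111 + 13.444 + 2.778 = 23.333; σ = √23.333 = 4.830 days.
Z = (41 − 35) / 4.830 = 1.242
P(T ≤ 41) = Φ(1.242) ≈ 0.893

0.893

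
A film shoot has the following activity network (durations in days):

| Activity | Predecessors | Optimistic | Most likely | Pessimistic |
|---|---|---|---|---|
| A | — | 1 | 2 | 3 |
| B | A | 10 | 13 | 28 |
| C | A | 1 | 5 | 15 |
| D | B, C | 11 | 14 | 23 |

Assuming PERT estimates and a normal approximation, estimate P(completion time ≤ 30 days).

te_A = (1 + 4·2 + 3)/6 = 12/6 = 2; σ²_A = ((3−1)/6)² = 0.111
te_B = (10 + 4·13 + 28)/6 = 90/6 = 15; σ²_B = ((28−10)/6)² = 9.000
te_C = (1 + 4·5 + 15)/6 = 36/6 = 6; σ²_C = ((15−1)/6)² = 5.444
te_D = (11 + 4·14 + 23)/6 = 90/6 = 15; σ²_D = ((23−11)/6)² = 4.000

Forward pass:
ES_A = 0; EF_A = 2
ES_B = 2; EF_B = 2+15 = 17
ES_C = 2; EF_C = 2+6 = 8
ES_D = max(EF_B=17, EF_C=8) = 17; EF_D = 17+15 = 32
Expected project duration μ = 32 days. Critical path: A → B → D.

Variance along critical path = 0.111 + 9.000 + 4.000 = 13.111; σ = √13.111 = 3.621 days.
Z = (30 − 32) / 3.621 = -0.552
P(T ≤ 30) = Φ(-0.552) ≈ 0.290

0.290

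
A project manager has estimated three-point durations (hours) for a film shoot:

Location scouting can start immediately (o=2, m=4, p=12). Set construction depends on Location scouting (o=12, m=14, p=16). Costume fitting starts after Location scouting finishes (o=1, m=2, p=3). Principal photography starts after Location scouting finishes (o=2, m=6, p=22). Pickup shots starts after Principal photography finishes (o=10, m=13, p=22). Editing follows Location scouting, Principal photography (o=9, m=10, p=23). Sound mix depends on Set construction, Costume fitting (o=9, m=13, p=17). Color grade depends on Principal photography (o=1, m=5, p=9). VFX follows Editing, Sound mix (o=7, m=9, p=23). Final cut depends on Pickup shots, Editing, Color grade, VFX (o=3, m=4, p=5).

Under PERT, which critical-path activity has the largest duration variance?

te_Location scouting = (2 + 4·4 + 12)/6 = 30/6 = 5; σ²_Location scouting = ((12−2)/6)² = 2.778
te_Set construction = (12 + 4·14 + 16)/6 = 84/6 = 14; σ²_Set construction = ((16−12)/6)² = 0.444
te_Costume fitting = (1 + 4·2 + 3)/6 = 12/6 = 2; σ²_Costume fitting = ((3−1)/6)² = 0.111
te_Principal photography = (2 + 4·6 + 22)/6 = 48/6 = 8; σ²_Principal photography = ((22−2)/6)² = 11.111
te_Pickup shots = (10 + 4·13 + 22)/6 = 84/6 = 14; σ²_Pickup shots = ((22−10)/6)² = 4.000
te_Editing = (9 + 4·10 + 23)/6 = 72/6 = 12; σ²_Editing = ((23−9)/6)² = 5.444
te_Sound mix = (9 + 4·13 + 17)/6 = 78/6 = 13; σ²_Sound mix = ((17−9)/6)² = 1.778
te_Color grade = (1 + 4·5 + 9)/6 = 30/6 = 5; σ²_Color grade = ((9−1)/6)² = 1.778
te_VFX = (7 + 4·9 + 23)/6 = 66/6 = 11; σ²_VFX = ((23−7)/6)² = 7.111
te_Final cut = (3 + 4·4 + 5)/6 = 24/6 = 4; σ²_Final cut = ((5−3)/6)² = 0.111

Forward pass:
ES_Location scouting = 0; EF_Location scouting = 5
ES_Set construction = 5; EF_Set construction = 5+14 = 19
ES_Costume fitting = 5; EF_Costume fitting = 5+2 = 7
ES_Principal photography = 5; EF_Principal photography = 5+8 = 13
ES_Pickup shots = 13; EF_Pickup shots = 13+14 = 27
ES_Editing = max(EF_Location scouting=5, EF_Principal photography=13) = 13; EF_Editing = 13+12 = 25
ES_Sound mix = max(EF_Set construction=19, EF_Costume fitting=7) = 19; EF_Sound mix = 19+13 = 32
ES_Color grade = 13; EF_Color grade = 13+5 = 18
ES_VFX = max(EF_Editing=25, EF_Sound mix=32) = 32; EF_VFX = 32+11 = 43
ES_Final cut = max(EF_Pickup shots=27, EF_Editing=25, EF_Color grade=18, EF_VFX=43) = 43; EF_Final cut = 43+4 = 47
Expected project duration μ = 47 hours. Critical path: Location scouting → Set construction → Sound mix → VFX → Final cut.

Variances on critical path: σ²_Location scouting=2.778, σ²_Set construction=0.444, σ²_Sound mix=1.778, σ²_VFX=7.111, σ²_Final cut=0.111.
Largest is σ²_VFX = 7.111.

VFX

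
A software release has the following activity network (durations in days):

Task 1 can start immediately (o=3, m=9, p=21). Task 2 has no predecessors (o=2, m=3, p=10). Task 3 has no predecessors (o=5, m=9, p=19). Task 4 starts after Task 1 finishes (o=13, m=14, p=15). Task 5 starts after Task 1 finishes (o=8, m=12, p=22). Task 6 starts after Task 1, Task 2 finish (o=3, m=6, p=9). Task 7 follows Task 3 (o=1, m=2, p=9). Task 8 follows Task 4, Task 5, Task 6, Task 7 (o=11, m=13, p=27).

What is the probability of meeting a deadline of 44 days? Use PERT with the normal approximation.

te_Task 1 = (3 + 4·9 + 21)/6 = 60/6 = 10; σ²_Task 1 = ((21−3)/6)² = 9.000
te_Task 2 = (2 + 4·3 + 10)/6 = 24/6 = 4; σ²_Task 2 = ((10−2)/6)² = 1.778
te_Task 3 = (5 + 4·9 + 19)/6 = 60/6 = 10; σ²_Task 3 = ((19−5)/6)² = 5.444
te_Task 4 = (13 + 4·14 + 15)/6 = 84/6 = 14; σ²_Task 4 = ((15−13)/6)² = 0.111
te_Task 5 = (8 + 4·12 + 22)/6 = 78/6 = 13; σ²_Task 5 = ((22−8)/6)² = 5.444
te_Task 6 = (3 + 4·6 + 9)/6 = 36/6 = 6; σ²_Task 6 = ((9−3)/6)² = 1.000
te_Task 7 = (1 + 4·2 + 9)/6 = 18/6 = 3; σ²_Task 7 = ((9−1)/6)² = 1.778
te_Task 8 = (11 + 4·13 + 27)/6 = 90/6 = 15; σ²_Task 8 = ((27−11)/6)² = 7.111

Forward pass:
ES_Task 1 = 0; EF_Task 1 = 10
ES_Task 2 = 0; EF_Task 2 = 4
ES_Task 3 = 0; EF_Task 3 = 10
ES_Task 4 = 10; EF_Task 4 = 10+14 = 24
ES_Task 5 = 10; EF_Task 5 = 10+13 = 23
ES_Task 6 = max(EF_Task 1=10, EF_Task 2=4) = 10; EF_Task 6 = 10+6 = 16
ES_Task 7 = 10; EF_Task 7 = 10+3 = 13
ES_Task 8 = max(EF_Task 4=24, EF_Task 5=23, EF_Task 6=16, EF_Task 7=13) = 24; EF_Task 8 = 24+15 = 39
Expected project duration μ = 39 days. Critical path: Task 1 → Task 4 → Task 8.

Variance along critical path = 9.000 + 0.111 + 7.111 = 16.222; σ = √16.222 = 4.028 days.
Z = (44 − 39) / 4.028 = 1.241
P(T ≤ 44) = Φ(1.241) ≈ 0.893

0.893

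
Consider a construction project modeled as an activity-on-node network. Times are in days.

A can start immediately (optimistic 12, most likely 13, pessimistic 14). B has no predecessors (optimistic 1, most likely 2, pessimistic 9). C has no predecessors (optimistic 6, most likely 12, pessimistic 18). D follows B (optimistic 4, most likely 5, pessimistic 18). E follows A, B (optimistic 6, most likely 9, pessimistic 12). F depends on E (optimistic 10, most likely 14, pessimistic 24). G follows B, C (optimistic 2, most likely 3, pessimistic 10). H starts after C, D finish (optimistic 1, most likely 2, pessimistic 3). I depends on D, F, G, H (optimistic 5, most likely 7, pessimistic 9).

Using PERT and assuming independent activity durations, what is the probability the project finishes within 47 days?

te_A = (12 + 4·13 + 14)/6 = 78/6 = 13; σ²_A = ((14−12)/6)² = 0.111
te_B = (1 + 4·2 + 9)/6 = 18/6 = 3; σ²_B = ((9−1)/6)² = 1.778
te_C = (6 + 4·12 + 18)/6 = 72/6 = 12; σ²_C = ((18−6)/6)² = 4.000
te_D = (4 + 4·5 + 18)/6 = 42/6 = 7; σ²_D = ((18−4)/6)² = 5.444
te_E = (6 + 4·9 + 12)/6 = 54/6 = 9; σ²_E = ((12−6)/6)² = 1.000
te_F = (10 + 4·14 + 24)/6 = 90/6 = 15; σ²_F = ((24−10)/6)² = 5.444
te_G = (2 + 4·3 + 10)/6 = 24/6 = 4; σ²_G = ((10−2)/6)² = 1.778
te_H = (1 + 4·2 + 3)/6 = 12/6 = 2; σ²_H = ((3−1)/6)² = 0.111
te_I = (5 + 4·7 + 9)/6 = 42/6 = 7; σ²_I = ((9−5)/6)² = 0.444

Forward pass:
ES_A = 0; EF_A = 13
ES_B = 0; EF_B = 3
ES_C = 0; EF_C = 12
ES_D = 3; EF_D = 3+7 = 10
ES_E = max(EF_A=13, EF_B=3) = 13; EF_E = 13+9 = 22
ES_F = 22; EF_F = 22+15 = 37
ES_G = max(EF_B=3, EF_C=12) = 12; EF_G = 12+4 = 16
ES_H = max(EF_C=12, EF_D=10) = 12; EF_H = 12+2 = 14
ES_I = max(EF_D=10, EF_F=37, EF_G=16, EF_H=14) = 37; EF_I = 37+7 = 44
Expected project duration μ = 44 days. Critical path: A → E → F → I.

Variance along critical path = 0.111 + 1.000 + 5.444 + 0.444 = 7.000; σ = √7.000 = 2.646 days.
Z = (47 − 44) / 2.646 = 1.134
P(T ≤ 47) = Φ(1.134) ≈ 0.872

0.872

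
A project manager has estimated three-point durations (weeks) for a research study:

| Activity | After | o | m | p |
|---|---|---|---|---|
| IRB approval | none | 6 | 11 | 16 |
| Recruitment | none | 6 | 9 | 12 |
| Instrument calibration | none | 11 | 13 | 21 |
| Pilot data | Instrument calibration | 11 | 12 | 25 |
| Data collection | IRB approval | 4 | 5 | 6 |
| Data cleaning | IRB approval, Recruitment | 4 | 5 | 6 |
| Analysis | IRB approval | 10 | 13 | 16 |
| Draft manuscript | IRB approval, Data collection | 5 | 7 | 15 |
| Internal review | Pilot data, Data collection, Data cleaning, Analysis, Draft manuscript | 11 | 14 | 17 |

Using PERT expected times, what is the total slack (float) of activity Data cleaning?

12 weeks

te_IRB approval = (6 + 4·11 + 16)/6 = 66/6 = 11
te_Recruitment = (6 + 4·9 + 12)/6 = 54/6 = 9
te_Instrument calibration = (11 + 4·13 + 21)/6 = 84/6 = 14
te_Pilot data = (11 + 4·12 + 25)/6 = 84/6 = 14
te_Data collection = (4 + 4·5 + 6)/6 = 30/6 = 5
te_Data cleaning = (4 + 4·5 + 6)/6 = 30/6 = 5
te_Analysis = (10 + 4·13 + 16)/6 = 78/6 = 13
te_Draft manuscript = (5 + 4·7 + 15)/6 = 48/6 = 8
te_Internal review = (11 + 4·14 + 17)/6 = 84/6 = 14

Forward pass:
ES_IRB approval = 0; EF_IRB approval = 11
ES_Recruitment = 0; EF_Recruitment = 9
ES_Instrument calibration = 0; EF_Instrument calibration = 14
ES_Pilot data = 14; EF_Pilot data = 14+14 = 28
ES_Data collection = 11; EF_Data collection = 11+5 = 16
ES_Data cleaning = max(EF_IRB approval=11, EF_Recruitment=9) = 11; EF_Data cleaning = 11+5 = 16
ES_Analysis = 11; EF_Analysis = 11+13 = 24
ES_Draft manuscript = max(EF_IRB approval=11, EF_Data collection=16) = 16; EF_Draft manuscript = 16+8 = 24
ES_Internal review = max(EF_Pilot data=28, EF_Data collection=16, EF_Data cleaning=16, EF_Analysis=24, EF_Draft manuscript=24) = 28; EF_Internal review = 28+14 = 42
Expected project duration μ = 42 weeks. Critical path: Instrument calibration → Pilot data → Internal review.

Backward pass:
LF_Internal review = 42; LS_Internal review = 42−14 = 28
LF_Draft manuscript = LS_Internal review = 28; LS_Draft manuscript = 28−8 = 20
LF_Analysis = LS_Internal review = 28; LS_Analysis = 28−13 = 15
LF_Data cleaning = LS_Internal review = 28; LS_Data cleaning = 28−5 = 23
LF_Data collection = min(LS_Draft manuscript=20, LS_Internal review=28) = 20; LS_Data collection = 20−5 = 15
LF_Pilot data = LS_Internal review = 28; LS_Pilot data = 28−14 = 14
LF_Instrument calibration = LS_Pilot data = 14; LS_Instrument calibration = 14−14 = 0
LF_Recruitment = LS_Data cleaning = 23; LS_Recruitment = 23−9 = 14
LF_IRB approval = min(LS_Data collection=15, LS_Data cleaning=23, LS_Analysis=15, LS_Draft manuscript=20) = 15; LS_IRB approval = 15−11 = 4
Slack_Data cleaning = LS_Data cleaning − ES_Data cleaning = 23 − 11 = 12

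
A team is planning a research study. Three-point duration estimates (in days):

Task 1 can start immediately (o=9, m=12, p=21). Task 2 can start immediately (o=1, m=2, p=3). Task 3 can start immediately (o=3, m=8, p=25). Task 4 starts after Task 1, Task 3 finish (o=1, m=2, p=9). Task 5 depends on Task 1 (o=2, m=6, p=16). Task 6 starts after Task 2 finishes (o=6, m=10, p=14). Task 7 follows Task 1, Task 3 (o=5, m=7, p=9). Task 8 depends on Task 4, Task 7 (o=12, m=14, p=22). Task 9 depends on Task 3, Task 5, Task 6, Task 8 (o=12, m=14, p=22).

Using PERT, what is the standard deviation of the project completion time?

3.16 days

te_Task 1 = (9 + 4·12 + 21)/6 = 78/6 = 13; σ²_Task 1 = ((21−9)/6)² = 4.000
te_Task 2 = (1 + 4·2 + 3)/6 = 12/6 = 2; σ²_Task 2 = ((3−1)/6)² = 0.111
te_Task 3 = (3 + 4·8 + 25)/6 = 60/6 = 10; σ²_Task 3 = ((25−3)/6)² = 13.444
te_Task 4 = (1 + 4·2 + 9)/6 = 18/6 = 3; σ²_Task 4 = ((9−1)/6)² = 1.778
te_Task 5 = (2 + 4·6 + 16)/6 = 42/6 = 7; σ²_Task 5 = ((16−2)/6)² = 5.444
te_Task 6 = (6 + 4·10 + 14)/6 = 60/6 = 10; σ²_Task 6 = ((14−6)/6)² = 1.778
te_Task 7 = (5 + 4·7 + 9)/6 = 42/6 = 7; σ²_Task 7 = ((9−5)/6)² = 0.444
te_Task 8 = (12 + 4·14 + 22)/6 = 90/6 = 15; σ²_Task 8 = ((22−12)/6)² = 2.778
te_Task 9 = (12 + 4·14 + 22)/6 = 90/6 = 15; σ²_Task 9 = ((22−12)/6)² = 2.778

Forward pass:
ES_Task 1 = 0; EF_Task 1 = 13
ES_Task 2 = 0; EF_Task 2 = 2
ES_Task 3 = 0; EF_Task 3 = 10
ES_Task 4 = max(EF_Task 1=13, EF_Task 3=10) = 13; EF_Task 4 = 13+3 = 16
ES_Task 5 = 13; EF_Task 5 = 13+7 = 20
ES_Task 6 = 2; EF_Task 6 = 2+10 = 12
ES_Task 7 = max(EF_Task 1=13, EF_Task 3=10) = 13; EF_Task 7 = 13+7 = 20
ES_Task 8 = max(EF_Task 4=16, EF_Task 7=20) = 20; EF_Task 8 = 20+15 = 35
ES_Task 9 = max(EF_Task 3=10, EF_Task 5=20, EF_Task 6=12, EF_Task 8=35) = 35; EF_Task 9 = 35+15 = 50
Expected project duration μ = 50 days. Critical path: Task 1 → Task 7 → Task 8 → Task 9.

Variance along critical path = 4.000 + 0.444 + 2.778 + 2.778 = 10.000
σ = √10.000 = 3.162 days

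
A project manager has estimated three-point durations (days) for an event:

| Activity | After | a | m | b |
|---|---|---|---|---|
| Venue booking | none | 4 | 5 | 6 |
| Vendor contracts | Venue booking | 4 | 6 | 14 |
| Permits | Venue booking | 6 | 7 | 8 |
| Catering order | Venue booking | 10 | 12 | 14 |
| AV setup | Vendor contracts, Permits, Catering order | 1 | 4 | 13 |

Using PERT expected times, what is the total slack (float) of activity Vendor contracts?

5 days

te_Venue booking = (4 + 4·5 + 6)/6 = 30/6 = 5
te_Vendor contracts = (4 + 4·6 + 14)/6 = 42/6 = 7
te_Permits = (6 + 4·7 + 8)/6 = 42/6 = 7
te_Catering order = (10 + 4·12 + 14)/6 = 72/6 = 12
te_AV setup = (1 + 4·4 + 13)/6 = 30/6 = 5

Forward pass:
ES_Venue booking = 0; EF_Venue booking = 5
ES_Vendor contracts = 5; EF_Vendor contracts = 5+7 = 12
ES_Permits = 5; EF_Permits = 5+7 = 12
ES_Catering order = 5; EF_Catering order = 5+12 = 17
ES_AV setup = max(EF_Vendor contracts=12, EF_Permits=12, EF_Catering order=17) = 17; EF_AV setup = 17+5 = 22
Expected project duration μ = 22 days. Critical path: Venue booking → Catering order → AV setup.

Backward pass:
LF_AV setup = 22; LS_AV setup = 22−5 = 17
LF_Catering order = LS_AV setup = 17; LS_Catering order = 17−12 = 5
LF_Permits = LS_AV setup = 17; LS_Permits = 17−7 = 10
LF_Vendor contracts = LS_AV setup = 17; LS_Vendor contracts = 17−7 = 10
LF_Venue booking = min(LS_Vendor contracts=10, LS_Permits=10, LS_Catering order=5) = 5; LS_Venue booking = 5−5 = 0
Slack_Vendor contracts = LS_Vendor contracts − ES_Vendor contracts = 10 − 5 = 5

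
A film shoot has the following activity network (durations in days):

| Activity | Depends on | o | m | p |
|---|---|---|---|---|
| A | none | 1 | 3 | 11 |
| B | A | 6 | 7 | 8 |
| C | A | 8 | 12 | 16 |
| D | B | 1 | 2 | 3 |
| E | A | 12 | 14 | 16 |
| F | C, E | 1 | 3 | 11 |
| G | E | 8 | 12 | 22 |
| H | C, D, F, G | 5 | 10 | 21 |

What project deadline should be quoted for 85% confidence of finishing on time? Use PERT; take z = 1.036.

te_A = (1 + 4·3 + 11)/6 = 24/6 = 4; σ²_A = ((11−1)/6)² = 2.778
te_B = (6 + 4·7 + 8)/6 = 42/6 = 7; σ²_B = ((8−6)/6)² = 0.111
te_C = (8 + 4·12 + 16)/6 = 72/6 = 12; σ²_C = ((16−8)/6)² = 1.778
te_D = (1 + 4·2 + 3)/6 = 12/6 = 2; σ²_D = ((3−1)/6)² = 0.111
te_E = (12 + 4·14 + 16)/6 = 84/6 = 14; σ²_E = ((16−12)/6)² = 0.444
te_F = (1 + 4·3 + 11)/6 = 24/6 = 4; σ²_F = ((11−1)/6)² = 2.778
te_G = (8 + 4·12 + 22)/6 = 78/6 = 13; σ²_G = ((22−8)/6)² = 5.444
te_H = (5 + 4·10 + 21)/6 = 66/6 = 11; σ²_H = ((21−5)/6)² = 7.111

Forward pass:
ES_A = 0; EF_A = 4
ES_B = 4; EF_B = 4+7 = 11
ES_C = 4; EF_C = 4+12 = 16
ES_D = 11; EF_D = 11+2 = 13
ES_E = 4; EF_E = 4+14 = 18
ES_F = max(EF_C=16, EF_E=18) = 18; EF_F = 18+4 = 22
ES_G = 18; EF_G = 18+13 = 31
ES_H = max(EF_C=16, EF_D=13, EF_F=22, EF_G=31) = 31; EF_H = 31+11 = 42
Expected project duration μ = 42 days. Critical path: A → E → G → H.

Variance along critical path = 2.778 + 0.444 + 5.444 + 7.111 = 15.778; σ = 3.972 days.
D = μ + z·σ = 42 + 1.036·3.972 = 46.1 days

46.1 days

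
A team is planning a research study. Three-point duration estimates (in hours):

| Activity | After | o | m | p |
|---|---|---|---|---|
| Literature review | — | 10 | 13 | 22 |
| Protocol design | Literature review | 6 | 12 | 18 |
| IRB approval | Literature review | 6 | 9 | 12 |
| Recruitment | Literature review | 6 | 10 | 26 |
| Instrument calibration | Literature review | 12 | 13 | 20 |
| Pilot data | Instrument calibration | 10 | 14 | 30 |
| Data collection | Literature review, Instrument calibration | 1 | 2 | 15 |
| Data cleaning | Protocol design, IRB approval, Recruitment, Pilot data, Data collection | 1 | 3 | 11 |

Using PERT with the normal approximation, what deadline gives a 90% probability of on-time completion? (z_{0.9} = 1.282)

te_Literature review = (10 + 4·13 + 22)/6 = 84/6 = 14; σ²_Literature review = ((22−10)/6)² = 4.000
te_Protocol design = (6 + 4·12 + 18)/6 = 72/6 = 12; σ²_Protocol design = ((18−6)/6)² = 4.000
te_IRB approval = (6 + 4·9 + 12)/6 = 54/6 = 9; σ²_IRB approval = ((12−6)/6)² = 1.000
te_Recruitment = (6 + 4·10 + 26)/6 = 72/6 = 12; σ²_Recruitment = ((26−6)/6)² = 11.111
te_Instrument calibration = (12 + 4·13 + 20)/6 = 84/6 = 14; σ²_Instrument calibration = ((20−12)/6)² = 1.778
te_Pilot data = (10 + 4·14 + 30)/6 = 96/6 = 16; σ²_Pilot data = ((30−10)/6)² = 11.111
te_Data collection = (1 + 4·2 + 15)/6 = 24/6 = 4; σ²_Data collection = ((15−1)/6)² = 5.444
te_Data cleaning = (1 + 4·3 + 11)/6 = 24/6 = 4; σ²_Data cleaning = ((11−1)/6)² = 2.778

Forward pass:
ES_Literature review = 0; EF_Literature review = 14
ES_Protocol design = 14; EF_Protocol design = 14+12 = 26
ES_IRB approval = 14; EF_IRB approval = 14+9 = 23
ES_Recruitment = 14; EF_Recruitment = 14+12 = 26
ES_Instrument calibration = 14; EF_Instrument calibration = 14+14 = 28
ES_Pilot data = 28; EF_Pilot data = 28+16 = 44
ES_Data collection = max(EF_Literature review=14, EF_Instrument calibration=28) = 28; EF_Data collection = 28+4 = 32
ES_Data cleaning = max(EF_Protocol design=26, EF_IRB approval=23, EF_Recruitment=26, EF_Pilot data=44, EF_Data collection=32) = 44; EF_Data cleaning = 44+4 = 48
Expected project duration μ = 48 hours. Critical path: Literature review → Instrument calibration → Pilot data → Data cleaning.

Variance along critical path = 4.000 + 1.778 + 11.111 + 2.778 = 19.667; σ = 4.435 hours.
D = μ + z·σ = 48 + 1.282·4.435 = 53.7 hours

53.7 hours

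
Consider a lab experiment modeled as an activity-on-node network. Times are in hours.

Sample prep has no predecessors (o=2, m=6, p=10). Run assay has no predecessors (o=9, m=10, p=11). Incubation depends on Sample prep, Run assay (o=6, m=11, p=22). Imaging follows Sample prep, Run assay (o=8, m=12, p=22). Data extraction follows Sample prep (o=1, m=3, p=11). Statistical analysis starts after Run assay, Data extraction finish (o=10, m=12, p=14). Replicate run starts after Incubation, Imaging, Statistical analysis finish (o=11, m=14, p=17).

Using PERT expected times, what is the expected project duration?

te_Sample prep = (2 + 4·6 + 10)/6 = 36/6 = 6
te_Run assay = (9 + 4·10 + 11)/6 = 60/6 = 10
te_Incubation = (6 + 4·11 + 22)/6 = 72/6 = 12
te_Imaging = (8 + 4·12 + 22)/6 = 78/6 = 13
te_Data extraction = (1 + 4·3 + 11)/6 = 24/6 = 4
te_Statistical analysis = (10 + 4·12 + 14)/6 = 72/6 = 12
te_Replicate run = (11 + 4·14 + 17)/6 = 84/6 = 14

Forward pass:
ES_Sample prep = 0; EF_Sample prep = 6
ES_Run assay = 0; EF_Run assay = 10
ES_Incubation = max(EF_Sample prep=6, EF_Run assay=10) = 10; EF_Incubation = 10+12 = 22
ES_Imaging = max(EF_Sample prep=6, EF_Run assay=10) = 10; EF_Imaging = 10+13 = 23
ES_Data extraction = 6; EF_Data extraction = 6+4 = 10
ES_Statistical analysis = max(EF_Run assay=10, EF_Data extraction=10) = 10; EF_Statistical analysis = 10+12 = 22
ES_Replicate run = max(EF_Incubation=22, EF_Imaging=23, EF_Statistical analysis=22) = 23; EF_Replicate run = 23+14 = 37
Expected project duration μ = 37 hours. Critical path: Run assay → Imaging → Replicate run.

37 hours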